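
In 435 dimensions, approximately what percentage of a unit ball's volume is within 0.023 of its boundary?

1 - (1-0.023)^435 ≈ 0.99996 ≈ 99.995981%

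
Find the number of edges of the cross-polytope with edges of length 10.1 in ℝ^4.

f_1(4-orthoplex) = 2^2 · (4 choose 2) = 24.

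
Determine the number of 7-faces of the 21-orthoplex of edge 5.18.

An n-cross-polytope has 2^(k+1)·C(n,k+1) k-faces. Here 2^8·C(21,8) = 256·203490 = 52093440.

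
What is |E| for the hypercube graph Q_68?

The 68-cube has n·2^(n-1) = 68·2^67 = 68·147573952589676412928 = 10035028776097996079104 edges.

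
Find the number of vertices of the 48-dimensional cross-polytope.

The vertices are ±e_1, ..., ±e_48, so there are 2·48 = 96.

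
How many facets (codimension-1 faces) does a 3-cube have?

Number of 2-faces = C(3,2) · 2^(3-2) = 3 · 2 = 6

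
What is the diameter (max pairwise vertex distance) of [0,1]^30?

||(1,1,...,1)|| = √(30)·1 ≈ 5.47723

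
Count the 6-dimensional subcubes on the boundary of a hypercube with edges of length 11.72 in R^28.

f_6(28-cube) = (28 choose 6) · 2^22 = 1580162088960.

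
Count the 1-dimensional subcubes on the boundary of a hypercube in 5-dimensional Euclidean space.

f_1(5-cube) = (5 choose 1) · 2^4 = 80.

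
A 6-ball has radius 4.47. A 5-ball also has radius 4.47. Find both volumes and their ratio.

V_6(4.47) ≈ 41223.4. V_5(4.47) ≈ 9393.69. Ratio V_6/V_5 ≈ 4.388.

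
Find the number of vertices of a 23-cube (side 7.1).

An n-cube has 2^n vertices; for n = 23 that is 2^23 = 8388608.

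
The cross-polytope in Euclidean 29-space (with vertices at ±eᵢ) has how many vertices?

The 29-dimensional cross-polytope has 2n = 2·29 = 58 vertices.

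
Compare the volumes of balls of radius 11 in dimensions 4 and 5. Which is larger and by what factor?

V_4(11) ≈ 72250.4, V_5(11) ≈ 847738. The 5-ball is larger by a factor of 11.73.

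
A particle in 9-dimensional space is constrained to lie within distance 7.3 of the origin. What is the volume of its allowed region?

Volume = π^{9/2}·(7.3)^9/Γ(11/2) ≈ 1.94188e+08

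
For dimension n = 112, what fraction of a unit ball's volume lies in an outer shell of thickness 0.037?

1 - (1-0.037)^112 ≈ 0.98534 ≈ 98.53%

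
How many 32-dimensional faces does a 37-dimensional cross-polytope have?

f_32(37-orthoplex) = 2^33 · (37 choose 33) = 567322230128640.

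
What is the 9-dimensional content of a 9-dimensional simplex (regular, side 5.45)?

Volume = 5.45^9 · √(10/2^9) / 9! ≈ 1.63369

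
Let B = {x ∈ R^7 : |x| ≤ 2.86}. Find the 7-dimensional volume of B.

V_7(2.86) = π^(7/2) · (2.86)^7 / Γ(7/2 + 1) ≈ 7395.07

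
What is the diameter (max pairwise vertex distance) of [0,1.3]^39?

||(1.3,1.3,...,1.3)|| = √(39)·1.3 ≈ 8.1185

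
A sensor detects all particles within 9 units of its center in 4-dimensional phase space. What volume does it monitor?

The n-ball volume is π^(n/2)·r^n/Γ(n/2+1). With n=4, r=9: V = 6561·π^2/2 ≈ 32377.2.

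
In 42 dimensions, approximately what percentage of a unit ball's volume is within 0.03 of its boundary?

1 - (1-0.03)^42 ≈ 0.721764 ≈ 72.18%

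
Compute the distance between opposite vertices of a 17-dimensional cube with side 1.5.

The space diagonal of an n-cube of side s is s√n. Here 1.5·√17 ≈ 6.18466.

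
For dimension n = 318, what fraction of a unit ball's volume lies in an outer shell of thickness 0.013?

1 - (1-0.013)^318 ≈ 0.98441 ≈ 98.44%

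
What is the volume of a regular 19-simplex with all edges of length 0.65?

For a regular n-simplex with edge a, V = (a^n / n!)·√((n+1)/2^n). With a=0.65, n=19: V ≈ 1.41576e-23.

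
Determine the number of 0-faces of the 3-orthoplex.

f_0(3-orthoplex) = 2^1 · (3 choose 1) = 6.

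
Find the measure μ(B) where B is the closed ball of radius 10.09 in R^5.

The n-ball volume is π^(n/2)·r^n/Γ(n/2+1). With n=5, r=10.09: V ≈ 550496.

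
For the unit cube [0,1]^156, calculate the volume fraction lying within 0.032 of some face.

Shell fraction = 1 - (1-0.064)^156 ≈ 0.999967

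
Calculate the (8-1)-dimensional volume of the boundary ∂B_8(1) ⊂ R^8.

|∂B_8(1)| = π^4/3 ≈ 32.4697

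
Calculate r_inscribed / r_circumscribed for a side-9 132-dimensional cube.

For an n-cube of any side s, the inradius is s/2 and the circumradius is s√n/2, so the ratio is 1/√132 ≈ 0.0870388.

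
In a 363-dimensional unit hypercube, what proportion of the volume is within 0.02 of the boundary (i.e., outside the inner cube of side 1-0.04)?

1 - (1 - 2·0.02)^363 = 1 - 0.96^363 ≈ 0.9999996332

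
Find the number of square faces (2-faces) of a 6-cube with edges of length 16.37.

f_2(6-cube) = (6 choose 2) · 2^4 = 240.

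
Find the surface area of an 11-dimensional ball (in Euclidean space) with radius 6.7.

S_11(6.7) = 2·π^(11/2)·(6.7)^10 / Γ(11/2) ≈ 3.77786e+09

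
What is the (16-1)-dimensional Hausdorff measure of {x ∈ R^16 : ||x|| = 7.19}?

|∂B_16(7.19)| ≈ 2.67136e+13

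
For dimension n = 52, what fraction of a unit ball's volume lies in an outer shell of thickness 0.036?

1 - (1-0.036)^52 ≈ 0.851404 ≈ 85.14%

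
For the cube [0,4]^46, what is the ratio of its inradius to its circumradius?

r_in = 4/2 (half the side); r_out = 4√46/2 (half the diagonal). Ratio = 1/√46 ≈ 0.147442.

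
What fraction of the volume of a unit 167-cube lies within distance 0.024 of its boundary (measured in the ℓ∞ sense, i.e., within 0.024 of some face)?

1 - (1 - 2·0.024)^167 = 1 - 0.952^167 ≈ 0.999729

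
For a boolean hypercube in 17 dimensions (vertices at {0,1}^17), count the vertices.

Number of vertices = 2^17 = 131072.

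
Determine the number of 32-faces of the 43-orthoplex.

Number of 32-faces = 2^(32+1) · C(43,32+1) = 8589934592 · 1917334783 = 16469780376936513536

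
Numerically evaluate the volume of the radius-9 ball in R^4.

Volume = π^{4/2}·(9)^4/Γ(3) = 6561·π^2/2 ≈ 32377.2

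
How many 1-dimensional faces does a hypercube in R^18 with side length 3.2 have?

An n-cube has C(n,k)·2^(n-k) k-faces. Here C(18,1)·2^17 = 18·131072 = 2359296.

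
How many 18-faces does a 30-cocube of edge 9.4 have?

Number of 18-faces = 2^(18+1) · C(30,18+1) = 524288 · 54627300 = 28640437862400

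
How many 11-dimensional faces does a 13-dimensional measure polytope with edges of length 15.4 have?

f_11(13-cube) = (13 choose 11) · 2^2 = 312.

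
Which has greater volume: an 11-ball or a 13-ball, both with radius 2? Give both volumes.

V_11(2) ≈ 3858.64. V_13(2) ≈ 7459.87. The 13-ball is larger.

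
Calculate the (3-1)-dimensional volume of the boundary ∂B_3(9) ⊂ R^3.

The surface area of an n-ball is 2π^(n/2) r^(n-1) / Γ(n/2). For n=3, r=9: 4πr² = 4π·(9)² ≈ 1017.88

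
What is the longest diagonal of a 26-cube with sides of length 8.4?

||(8.4,8.4,...,8.4)|| = √(26)·8.4 ≈ 42.8318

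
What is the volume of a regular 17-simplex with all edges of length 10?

V = (10^17 / 17!) · √((17+1) / 2^17) ≈ 3.29468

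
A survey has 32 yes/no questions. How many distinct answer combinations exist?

Number of vertices = 2^32 = 4294967296.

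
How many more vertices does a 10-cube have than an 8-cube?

The 10-cube has 2^10 = 1024 vertices. The 8-cube has 2^8 = 256 vertices. Difference: 1024 - 256 = 768.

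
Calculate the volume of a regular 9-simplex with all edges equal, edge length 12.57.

V_9 = √(10) · 12.57^9 / (9! · 2^(9/2)) ≈ 3017.31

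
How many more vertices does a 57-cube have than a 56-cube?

The 57-cube has 2^57 = 144115188075855872 vertices. The 56-cube has 2^56 = 72057594037927936 vertices. Difference: 144115188075855872 - 72057594037927936 = 72057594037927936.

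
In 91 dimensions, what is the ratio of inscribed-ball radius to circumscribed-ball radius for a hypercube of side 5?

For an n-cube of any side s, the inradius is s/2 and the circumradius is s√n/2, so the ratio is 1/√91 ≈ 0.104828.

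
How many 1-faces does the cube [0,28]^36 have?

Number of 1-faces = C(36,1)·2^(36-1) = 36·34359738368 = 1236950581248.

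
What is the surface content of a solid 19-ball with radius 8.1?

|∂B_19(8.1)| ≈ 1.99559e+16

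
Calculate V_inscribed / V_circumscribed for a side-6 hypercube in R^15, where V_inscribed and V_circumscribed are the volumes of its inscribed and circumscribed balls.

V_in / V_out = (r_in/r_out)^15 = (1/√15)^15 = 15^(-15/2) ≈ 1.51118e-09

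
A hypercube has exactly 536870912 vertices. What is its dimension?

The n-cube has 2^n vertices, and 536870912 = 2^29, so n = 29.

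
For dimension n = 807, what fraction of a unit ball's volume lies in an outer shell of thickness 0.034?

1 - (1-0.034)^807 ≈ 1 - 7.526e-13 ≈ (100 - 7.53e-11)%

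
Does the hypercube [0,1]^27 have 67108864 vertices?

False. The 27-cube has 2^27 = 134217728 vertices.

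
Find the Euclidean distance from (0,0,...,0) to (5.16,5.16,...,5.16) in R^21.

The space diagonal of an n-cube of side s is s√n. Here 5.16·√21 ≈ 23.6461.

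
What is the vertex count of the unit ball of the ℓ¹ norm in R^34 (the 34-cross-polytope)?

The 34-dimensional cross-polytope has 2n = 2·34 = 68 vertices.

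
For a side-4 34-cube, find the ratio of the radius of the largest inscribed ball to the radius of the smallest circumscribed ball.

Ratio = (s/2)/(s√34/2) = 34^(-1/2) ≈ 0.171499.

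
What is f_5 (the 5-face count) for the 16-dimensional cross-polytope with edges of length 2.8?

Each 5-face is the convex hull of 6 vertices, one chosen as ±e_i from each of 6 distinct axes: 2^6·C(16,6) = 512512.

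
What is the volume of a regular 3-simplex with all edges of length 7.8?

Volume = (√2/12) · 7.8³ = 55.9265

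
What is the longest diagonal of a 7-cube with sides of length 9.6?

Diagonal = √7 · 9.6 ≈ 25.3992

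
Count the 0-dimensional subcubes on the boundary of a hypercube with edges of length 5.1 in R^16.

Choose 0 of 16 axes to span the face (C(16,0) = 1 way), then fix each of the remaining 16 coordinates at one of its two extreme values (2^16 = 65536 ways): 1·65536 = 65536.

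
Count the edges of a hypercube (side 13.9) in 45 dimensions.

Each of the 2^45 = 35184372088832 vertices has degree 45; total edges = 45·2^45/2 = 791648371998720.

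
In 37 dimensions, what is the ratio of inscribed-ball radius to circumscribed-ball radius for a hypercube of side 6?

For an n-cube of any side s, the inradius is s/2 and the circumradius is s√n/2, so the ratio is 1/√37 ≈ 0.164399.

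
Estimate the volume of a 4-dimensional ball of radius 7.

Volume = π^{4/2}·(7)^4/Γ(3) = 2401·π^2/2 ≈ 11848.5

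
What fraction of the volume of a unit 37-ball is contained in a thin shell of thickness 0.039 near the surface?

1 - (1-0.039)^37 ≈ 0.770509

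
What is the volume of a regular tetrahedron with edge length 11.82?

Volume = (√2/12) · 11.82³ = 194.619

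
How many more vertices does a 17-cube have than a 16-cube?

The 17-cube has 2^17 = 131072 vertices. The 16-cube has 2^16 = 65536 vertices. Difference: 131072 - 65536 = 65536.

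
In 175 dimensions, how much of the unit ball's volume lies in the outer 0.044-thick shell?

V(inner)/V(outer) = ((1-0.044)/1)^175 ≈ 0.0003803, so the shell fraction is 0.99962.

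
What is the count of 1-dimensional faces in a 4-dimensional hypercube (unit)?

f_1(4-cube) = (4 choose 1) · 2^3 = 32.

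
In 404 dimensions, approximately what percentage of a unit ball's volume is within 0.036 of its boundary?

1 - (1-0.036)^404 ≈ 0.9999996309 ≈ 99.999963%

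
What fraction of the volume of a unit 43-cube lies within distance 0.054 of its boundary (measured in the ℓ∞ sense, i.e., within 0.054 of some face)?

1 - (1 - 2·0.054)^43 = 1 - 0.892^43 ≈ 0.99266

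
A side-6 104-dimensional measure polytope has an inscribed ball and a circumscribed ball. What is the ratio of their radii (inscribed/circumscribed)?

For an n-cube of any side s, the inradius is s/2 and the circumradius is s√n/2, so the ratio is 1/√104 ≈ 0.0980581.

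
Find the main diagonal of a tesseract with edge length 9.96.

Diagonal = √4 · 9.96 = 19.92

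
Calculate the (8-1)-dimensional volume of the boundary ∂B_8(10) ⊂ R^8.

S_8(10) = 2·π^(8/2)·(10)^7 / Γ(8/2) = 10000000·π^4/3 ≈ 3.24697e+08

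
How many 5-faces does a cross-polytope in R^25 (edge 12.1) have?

An n-cross-polytope has 2^(k+1)·C(n,k+1) k-faces. Here 2^6·C(25,6) = 64·177100 = 11334400.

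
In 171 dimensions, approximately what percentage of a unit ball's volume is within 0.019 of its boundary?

1 - (1-0.019)^171 ≈ 0.962382 ≈ 96.24%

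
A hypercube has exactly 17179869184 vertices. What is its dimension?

The n-cube has 2^n vertices, and 17179869184 = 2^34, so n = 34.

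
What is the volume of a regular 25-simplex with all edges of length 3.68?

V = (3.68^25 / 25!) · √((25+1) / 2^25) ≈ 7.94624e-15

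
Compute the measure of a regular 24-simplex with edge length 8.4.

For a regular n-simplex with edge a, V = (a^n / n!)·√((n+1)/2^n). With a=8.4, n=24: V ≈ 2.99645e-05.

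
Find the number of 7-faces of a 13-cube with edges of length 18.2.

f_7(13-cube) = (13 choose 7) · 2^6 = 109824.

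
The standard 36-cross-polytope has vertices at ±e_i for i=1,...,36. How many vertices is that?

An n-cross-polytope has 2n vertices; here n = 36, giving 72.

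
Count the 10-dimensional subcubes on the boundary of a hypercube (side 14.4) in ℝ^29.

An n-cube has C(n,k)·2^(n-k) k-faces. Here C(29,10)·2^19 = 20030010·524288 = 10501493882880.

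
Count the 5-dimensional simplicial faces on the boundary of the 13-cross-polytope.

f_5(13-orthoplex) = 2^6 · (13 choose 6) = 109824.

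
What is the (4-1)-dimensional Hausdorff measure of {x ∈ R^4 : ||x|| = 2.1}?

|∂B_4(2.1)| ≈ 182.805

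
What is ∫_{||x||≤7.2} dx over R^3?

Volume = π^{3/2}·(7.2)^3/Γ(5/2) ≈ 1563.46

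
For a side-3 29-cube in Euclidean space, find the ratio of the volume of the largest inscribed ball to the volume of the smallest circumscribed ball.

V_in/V_out = n^(-n/2) = 29^(-29/2) ≈ 6.24064e-22.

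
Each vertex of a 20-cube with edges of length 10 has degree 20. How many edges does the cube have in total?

Each of the 2^20 = 1048576 vertices has degree 20; total edges = 20·2^20/2 = 10485760.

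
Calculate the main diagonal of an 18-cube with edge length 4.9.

d = √(4.9² + 4.9² + ... + 4.9²) [18 terms] = √(18·4.9²) = 4.9√18 ≈ 20.7889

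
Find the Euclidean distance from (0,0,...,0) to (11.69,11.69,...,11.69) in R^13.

Diagonal = √13 · 11.69 ≈ 42.1489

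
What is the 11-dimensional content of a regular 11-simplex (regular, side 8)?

Volume = 8^11 · √(12/2^11) / 11! ≈ 16.4725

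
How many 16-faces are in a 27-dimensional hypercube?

Number of 16-faces = C(27,16) · 2^(27-16) = 13037895 · 2048 = 26701608960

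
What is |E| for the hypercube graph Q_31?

Each of the 2^31 = 2147483648 vertices has degree 31; total edges = 31·2^31/2 = 33285996544.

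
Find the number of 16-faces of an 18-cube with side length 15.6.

Choose 16 of 18 axes to span the face (C(18,16) = 153 ways), then fix each of the remaining 2 coordinates at one of its two extreme values (2^2 = 4 ways): 153·4 = 612.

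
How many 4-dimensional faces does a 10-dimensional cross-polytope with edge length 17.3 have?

Each 4-face is the convex hull of 5 vertices, one chosen as ±e_i from each of 5 distinct axes: 2^5·C(10,5) = 8064.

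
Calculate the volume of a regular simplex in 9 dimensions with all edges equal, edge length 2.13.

V = (2.13^9 / 9!) · √((9+1) / 2^9) ≈ 0.000347551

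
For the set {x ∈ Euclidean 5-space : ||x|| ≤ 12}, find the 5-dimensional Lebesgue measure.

V_5(12) = π^(5/2) · (12)^5 / Γ(5/2 + 1) = 663552·π^2/5 ≈ 1.3098e+06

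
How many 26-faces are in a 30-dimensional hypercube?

Number of 26-faces = C(30,26) · 2^(30-26) = 27405 · 16 = 438480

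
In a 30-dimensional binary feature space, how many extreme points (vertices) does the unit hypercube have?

An n-cube has 2^n vertices; for n = 30 that is 2^30 = 1073741824.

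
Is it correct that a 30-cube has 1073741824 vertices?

True. The 30-cube has 2^30 = 1073741824 vertices.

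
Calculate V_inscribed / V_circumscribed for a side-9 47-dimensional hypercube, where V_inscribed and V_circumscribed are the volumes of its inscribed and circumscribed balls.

V_in/V_out = n^(-n/2) = 47^(-47/2) ≈ 5.07809e-40.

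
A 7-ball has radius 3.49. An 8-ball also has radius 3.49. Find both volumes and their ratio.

V_7(3.49) ≈ 29796. V_8(3.49) ≈ 89328.8. Ratio V_7/V_8 ≈ 0.3336.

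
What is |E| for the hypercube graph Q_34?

An n-cube has n·2^(n-1) edges. With n = 34: 34·8589934592 = 292057776128.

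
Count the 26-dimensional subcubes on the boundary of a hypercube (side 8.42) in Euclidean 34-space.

Choose 26 of 34 axes to span the face (C(34,26) = 18156204 ways), then fix each of the remaining 8 coordinates at one of its two extreme values (2^8 = 256 ways): 18156204·256 = 4647988224.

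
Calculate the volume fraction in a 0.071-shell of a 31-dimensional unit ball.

V(inner)/V(outer) = ((1-0.071)/1)^31 ≈ 0.102, so the shell fraction is 0.898027.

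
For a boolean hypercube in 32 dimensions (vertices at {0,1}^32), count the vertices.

Each vertex is a binary string of length 32, so there are 2^32 = 4294967296.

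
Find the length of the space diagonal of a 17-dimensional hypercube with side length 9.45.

Diagonal = √17 · 9.45 ≈ 38.9633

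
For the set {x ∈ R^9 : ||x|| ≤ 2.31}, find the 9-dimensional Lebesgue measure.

V_9(2.31) = π^(9/2) · (2.31)^9 / Γ(9/2 + 1) ≈ 6177.68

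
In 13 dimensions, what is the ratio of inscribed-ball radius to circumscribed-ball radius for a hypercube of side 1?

Ratio = (s/2)/(s√13/2) = 13^(-1/2) ≈ 0.27735.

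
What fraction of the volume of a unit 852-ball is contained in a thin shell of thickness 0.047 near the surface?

V(inner)/V(outer) = ((1-0.047)/1)^852 ≈ 1.539e-18, so the shell fraction is 1 - 1.539e-18.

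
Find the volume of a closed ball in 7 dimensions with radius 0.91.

The n-ball volume is π^(n/2)·r^n/Γ(n/2+1). With n=7, r=0.91: V ≈ 2.44157.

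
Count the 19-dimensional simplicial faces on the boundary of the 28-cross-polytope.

Each 19-face is the convex hull of 20 vertices, one chosen as ±e_i from each of 20 distinct axes: 2^20·C(28,20) = 3259084308480.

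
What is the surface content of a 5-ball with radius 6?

|∂B_5(6)| = 3456·π^2 ≈ 34109.4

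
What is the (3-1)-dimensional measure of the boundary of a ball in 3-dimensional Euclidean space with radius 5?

S_3(5) = 2·π^(3/2)·(5)^2 / Γ(3/2) = 4πr² = 4π·(5)² ≈ 314.159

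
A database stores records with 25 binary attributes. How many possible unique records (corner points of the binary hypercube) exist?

An n-cube has 2^n vertices; for n = 25 that is 2^25 = 33554432.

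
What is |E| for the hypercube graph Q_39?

The 39-cube has n·2^(n-1) = 39·2^38 = 39·274877906944 = 10720238370816 edges.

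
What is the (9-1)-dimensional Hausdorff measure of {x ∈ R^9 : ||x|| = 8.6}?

S = n·V_n(r)/r = 9·V_9(8.6)/8.6 (volume-to-surface relation), giving 8.88276e+08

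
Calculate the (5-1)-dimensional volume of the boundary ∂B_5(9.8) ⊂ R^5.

S_5(9.8) = 2·π^(5/2)·(9.8)^4 / Γ(5/2) ≈ 242758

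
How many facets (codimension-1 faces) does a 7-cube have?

f_6(7-cube) = (7 choose 6) · 2^1 = 14.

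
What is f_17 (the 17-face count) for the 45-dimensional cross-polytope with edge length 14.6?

Number of 17-faces = 2^(17+1) · C(45,17+1) = 262144 · 1715884494940 = 449808825041551360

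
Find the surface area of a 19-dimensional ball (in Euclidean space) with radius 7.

S = n·V_n(r)/r = 19·V_19(7)/7 (volume-to-surface relation), giving 238213646322899968·π^9/4922775 ≈ 1.44247e+15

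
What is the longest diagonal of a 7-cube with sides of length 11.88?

||(11.88,11.88,...,11.88)|| = √(7)·11.88 ≈ 31.4315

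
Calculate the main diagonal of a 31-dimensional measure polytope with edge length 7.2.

||(7.2,7.2,...,7.2)|| = √(31)·7.2 ≈ 40.0879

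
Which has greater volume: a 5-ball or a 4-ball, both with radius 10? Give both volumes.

V_5(10) ≈ 526379. V_4(10) ≈ 49348. The 5-ball is larger.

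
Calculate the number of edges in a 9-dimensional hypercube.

Number of 1-faces = C(9,1)·2^(9-1) = 9·256 = 2304.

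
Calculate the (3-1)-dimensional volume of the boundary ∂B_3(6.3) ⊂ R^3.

The surface area of an n-ball is 2π^(n/2) r^(n-1) / Γ(n/2). For n=3, r=6.3: 4πr² = 4π·(6.3)² ≈ 498.759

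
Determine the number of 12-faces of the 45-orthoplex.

An n-cross-polytope has 2^(k+1)·C(n,k+1) k-faces. Here 2^13·C(45,13) = 8192·73006209045 = 598066864496640.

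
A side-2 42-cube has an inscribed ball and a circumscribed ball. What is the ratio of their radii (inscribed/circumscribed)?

r_in = 2/2 (half the side); r_out = 2√42/2 (half the diagonal). Ratio = 1/√42 ≈ 0.154303.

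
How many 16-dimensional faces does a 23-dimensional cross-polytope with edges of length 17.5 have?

Number of 16-faces = 2^(16+1) · C(23,16+1) = 131072 · 100947 = 13231325184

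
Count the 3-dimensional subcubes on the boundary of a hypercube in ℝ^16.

f_3(16-cube) = (16 choose 3) · 2^13 = 4587520.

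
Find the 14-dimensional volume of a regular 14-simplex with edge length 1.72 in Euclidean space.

V = (1.72^14 / 14!) · √((14+1) / 2^14) ≈ 6.88376e-10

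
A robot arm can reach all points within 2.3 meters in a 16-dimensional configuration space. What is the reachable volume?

V_16(2.3) = π^(16/2) · (2.3)^16 / Γ(16/2 + 1) ≈ 144319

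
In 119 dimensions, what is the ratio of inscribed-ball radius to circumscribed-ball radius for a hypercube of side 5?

Ratio = (s/2)/(s√119/2) = 119^(-1/2) ≈ 0.0916698.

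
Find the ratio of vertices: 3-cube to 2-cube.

The 3-cube has 2^3 = 8 vertices. The 2-cube has 2^2 = 4 vertices. Ratio: 8/4 = 2.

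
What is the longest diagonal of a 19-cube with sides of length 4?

Diagonal = √19 · 4 ≈ 17.4356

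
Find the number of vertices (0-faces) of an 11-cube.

Choose 0 of 11 axes to span the face (C(11,0) = 1 way), then fix each of the remaining 11 coordinates at one of its two extreme values (2^11 = 2048 ways): 1·2048 = 2048.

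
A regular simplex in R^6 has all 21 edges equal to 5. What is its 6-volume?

Volume = 5^6 · √(7/2^6) / 6! ≈ 7.17706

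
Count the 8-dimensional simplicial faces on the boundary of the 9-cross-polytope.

f_8(9-orthoplex) = 2^9 · (9 choose 9) = 512.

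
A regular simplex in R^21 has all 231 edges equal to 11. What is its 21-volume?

For a regular n-simplex with edge a, V = (a^n / n!)·√((n+1)/2^n). With a=11, n=21: V ≈ 0.469136.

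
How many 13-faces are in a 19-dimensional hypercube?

An n-cube has C(n,k)·2^(n-k) k-faces. Here C(19,13)·2^6 = 27132·64 = 1736448.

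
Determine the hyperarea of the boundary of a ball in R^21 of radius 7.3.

The surface area of an n-ball is 2π^(n/2) r^(n-1) / Γ(n/2). For n=21, r=7.3: 5.41034e+16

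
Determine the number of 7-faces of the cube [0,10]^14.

Choose 7 of 14 axes to span the face (C(14,7) = 3432 ways), then fix each of the remaining 7 coordinates at one of its two extreme values (2^7 = 128 ways): 3432·128 = 439296.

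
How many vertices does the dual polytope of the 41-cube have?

An n-cross-polytope has 2n vertices; here n = 41, giving 82.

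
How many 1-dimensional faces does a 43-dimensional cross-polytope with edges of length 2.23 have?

Number of 1-faces = 2^(1+1) · C(43,1+1) = 4 · 903 = 3612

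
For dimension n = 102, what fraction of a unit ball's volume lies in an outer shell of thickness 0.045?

1 - (1-0.045)^102 ≈ 0.990873 ≈ 99.09%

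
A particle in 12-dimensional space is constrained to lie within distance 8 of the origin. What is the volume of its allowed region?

Volume = π^{12/2}·(8)^12/Γ(7) = 4294967296·π^6/45 ≈ 9.17586e+10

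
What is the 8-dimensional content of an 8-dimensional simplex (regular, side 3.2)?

Volume = 3.2^8 · √(9/2^8) / 8! ≈ 0.0511306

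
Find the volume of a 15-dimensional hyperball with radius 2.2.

Volume = π^{15/2}·(2.2)^15/Γ(17/2) ≈ 52212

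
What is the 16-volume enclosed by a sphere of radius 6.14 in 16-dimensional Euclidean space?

The n-ball volume is π^(n/2)·r^n/Γ(n/2+1). With n=16, r=6.14: V ≈ 9.60224e+11.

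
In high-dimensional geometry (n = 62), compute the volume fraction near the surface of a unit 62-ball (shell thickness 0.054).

1 - (1-0.054)^62 ≈ 0.967993 ≈ 96.80%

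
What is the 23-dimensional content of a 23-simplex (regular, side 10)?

For a regular n-simplex with edge a, V = (a^n / n!)·√((n+1)/2^n). With a=10, n=23: V ≈ 0.00654284.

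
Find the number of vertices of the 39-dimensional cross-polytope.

An n-cross-polytope has 2n vertices; here n = 39, giving 78.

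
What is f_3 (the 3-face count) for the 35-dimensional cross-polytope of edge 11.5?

An n-cross-polytope has 2^(k+1)·C(n,k+1) k-faces. Here 2^4·C(35,4) = 16·52360 = 837760.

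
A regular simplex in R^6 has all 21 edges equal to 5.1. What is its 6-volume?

V = (5.1^6 / 6!) · √((6+1) / 2^6) ≈ 8.08253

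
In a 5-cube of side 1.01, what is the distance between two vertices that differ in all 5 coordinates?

Diagonal = √5 · 1.01 ≈ 2.25843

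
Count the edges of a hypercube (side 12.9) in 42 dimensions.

Each of the 2^42 = 4398046511104 vertices has degree 42; total edges = 42·2^42/2 = 92358976733184.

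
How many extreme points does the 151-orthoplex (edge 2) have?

An n-cross-polytope has 2n vertices; here n = 151, giving 302.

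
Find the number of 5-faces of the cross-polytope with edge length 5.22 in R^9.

An n-cross-polytope has 2^(k+1)·C(n,k+1) k-faces. Here 2^6·C(9,6) = 64·84 = 5376.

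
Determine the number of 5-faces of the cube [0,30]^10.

An n-cube has C(n,k)·2^(n-k) k-faces. Here C(10,5)·2^5 = 252·32 = 8064.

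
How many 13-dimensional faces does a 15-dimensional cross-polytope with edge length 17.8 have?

Number of 13-faces = 2^(13+1) · C(15,13+1) = 16384 · 15 = 245760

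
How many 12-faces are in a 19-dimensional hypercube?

Number of 12-faces = C(19,12) · 2^(19-12) = 50388 · 128 = 6449664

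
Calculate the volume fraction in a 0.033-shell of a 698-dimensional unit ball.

Shell fraction = 1 - (1-0.033)^698 ≈ 1 - 6.725e-11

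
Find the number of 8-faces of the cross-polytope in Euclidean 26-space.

f_8(26-orthoplex) = 2^9 · (26 choose 9) = 1599769600.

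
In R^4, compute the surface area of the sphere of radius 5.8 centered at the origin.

|∂B_4(5.8)| ≈ 3851.36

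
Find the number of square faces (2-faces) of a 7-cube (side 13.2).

An n-cube has C(n,k)·2^(n-k) k-faces. Here C(7,2)·2^5 = 21·32 = 672.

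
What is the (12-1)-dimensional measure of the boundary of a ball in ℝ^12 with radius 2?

The surface area of an n-ball is 2π^(n/2) r^(n-1) / Γ(n/2). For n=12, r=2: 512·π^6/15 ≈ 32815.4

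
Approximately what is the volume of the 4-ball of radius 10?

V_4(10) = π^(4/2) · (10)^4 / Γ(4/2 + 1) = 5000·π^2 ≈ 49348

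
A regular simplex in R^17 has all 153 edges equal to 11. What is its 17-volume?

For a regular n-simplex with edge a, V = (a^n / n!)·√((n+1)/2^n). With a=11, n=17: V ≈ 16.6528.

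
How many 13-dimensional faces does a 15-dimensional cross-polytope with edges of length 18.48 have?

Number of 13-faces = 2^(13+1) · C(15,13+1) = 16384 · 15 = 245760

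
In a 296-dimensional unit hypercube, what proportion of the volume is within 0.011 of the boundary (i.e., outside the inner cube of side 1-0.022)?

Shell fraction = 1 - (1-0.022)^296 ≈ 0.998619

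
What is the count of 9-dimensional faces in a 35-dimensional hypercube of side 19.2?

f_9(35-cube) = (35 choose 9) · 2^26 = 4738386430525440.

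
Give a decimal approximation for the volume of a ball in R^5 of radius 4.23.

Volume = π^{5/2}·(4.23)^5/Γ(7/2) ≈ 7128.54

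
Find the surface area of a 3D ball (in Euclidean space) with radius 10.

The surface area of an n-ball is 2π^(n/2) r^(n-1) / Γ(n/2). For n=3, r=10: 4πr² = 4π·(10)² ≈ 1256.64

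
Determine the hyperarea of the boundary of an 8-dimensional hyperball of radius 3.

S = n·V_n(r)/r = 8·V_8(3)/3 (volume-to-surface relation), giving 729·π^4 ≈ 71011.2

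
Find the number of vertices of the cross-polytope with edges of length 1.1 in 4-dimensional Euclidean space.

Number of 0-faces = 2^(0+1) · C(4,0+1) = 2 · 4 = 8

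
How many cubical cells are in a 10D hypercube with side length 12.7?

f_3(10-cube) = (10 choose 3) · 2^7 = 15360.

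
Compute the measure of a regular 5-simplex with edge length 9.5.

V_5 = √(6) · 9.5^5 / (5! · 2^(5/2)) ≈ 279.214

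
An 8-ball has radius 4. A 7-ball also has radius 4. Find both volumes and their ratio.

V_8(4) ≈ 265992. V_7(4) ≈ 77410.6. Ratio V_8/V_7 ≈ 3.436.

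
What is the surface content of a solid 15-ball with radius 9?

The surface area of an n-ball is 2π^(n/2) r^(n-1) / Γ(n/2). For n=15, r=9: 216905884017408·π^7/5005 ≈ 1.30893e+14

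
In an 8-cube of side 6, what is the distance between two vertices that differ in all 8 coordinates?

Diagonal = √8 · 6 ≈ 16.9706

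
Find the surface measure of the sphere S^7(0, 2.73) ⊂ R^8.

S_8(2.73) = 2·π^(8/2)·(2.73)^7 / Γ(8/2) ≈ 36695.8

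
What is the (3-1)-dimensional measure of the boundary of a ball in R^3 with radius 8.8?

The surface area of an n-ball is 2π^(n/2) r^(n-1) / Γ(n/2). For n=3, r=8.8: 4πr² = 4π·(8.8)² ≈ 973.14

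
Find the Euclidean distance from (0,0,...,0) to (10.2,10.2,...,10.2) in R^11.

d = √(10.2² + 10.2² + ... + 10.2²) [11 terms] = √(11·10.2²) = 10.2√11 ≈ 33.8296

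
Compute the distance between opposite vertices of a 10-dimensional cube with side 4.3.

The space diagonal of an n-cube of side s is s√n. Here 4.3·√10 ≈ 13.5978.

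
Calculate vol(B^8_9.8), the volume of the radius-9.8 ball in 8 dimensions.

Volume = π^{8/2}·(9.8)^8/Γ(5) ≈ 3.453e+08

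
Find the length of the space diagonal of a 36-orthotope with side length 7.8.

Diagonal = √36 · 7.8 = 46.8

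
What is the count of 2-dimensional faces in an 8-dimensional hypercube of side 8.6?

Number of 2-faces = C(8,2) · 2^(8-2) = 28 · 64 = 1792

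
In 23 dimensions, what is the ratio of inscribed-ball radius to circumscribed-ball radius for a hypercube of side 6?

r_in = 6/2 (half the side); r_out = 6√23/2 (half the diagonal). Ratio = 1/√23 ≈ 0.208514.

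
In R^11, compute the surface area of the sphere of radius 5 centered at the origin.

The surface area of an n-ball is 2π^(n/2) r^(n-1) / Γ(n/2). For n=11, r=5: 125000000·π^5/189 ≈ 2.02394e+08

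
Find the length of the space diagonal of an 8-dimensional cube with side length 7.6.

The space diagonal of an n-cube of side s is s√n. Here 7.6·√8 ≈ 21.496.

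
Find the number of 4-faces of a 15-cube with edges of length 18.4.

f_4(15-cube) = (15 choose 4) · 2^11 = 2795520.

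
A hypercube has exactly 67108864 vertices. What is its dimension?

Since 2^n = 67108864, we have n = 26.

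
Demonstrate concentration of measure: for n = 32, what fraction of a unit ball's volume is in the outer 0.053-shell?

1 - (1-0.053)^32 ≈ 0.824935 ≈ 82.49%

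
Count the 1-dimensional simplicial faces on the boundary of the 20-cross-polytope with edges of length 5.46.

f_1(20-orthoplex) = 2^2 · (20 choose 2) = 760.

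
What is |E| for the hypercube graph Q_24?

Each of the 2^24 = 16777216 vertices has degree 24; total edges = 24·2^24/2 = 201326592.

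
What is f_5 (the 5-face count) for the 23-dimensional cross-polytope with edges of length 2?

Number of 5-faces = 2^(5+1) · C(23,5+1) = 64 · 100947 = 6460608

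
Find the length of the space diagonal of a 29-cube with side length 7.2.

Diagonal = √29 · 7.2 ≈ 38.7732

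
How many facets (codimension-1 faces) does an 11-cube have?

f_10(11-cube) = (11 choose 10) · 2^1 = 22.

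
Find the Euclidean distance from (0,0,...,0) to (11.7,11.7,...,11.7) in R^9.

d = √(11.7² + 11.7² + ... + 11.7²) [9 terms] = √(9·11.7²) = 11.7√9 = 35.1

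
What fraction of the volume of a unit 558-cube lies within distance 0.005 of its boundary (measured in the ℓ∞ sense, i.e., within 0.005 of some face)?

The inner cube has side 1-2·0.005 = 0.99 and volume (0.99)^558 ≈ 0.003668, so the shell holds 0.996332 of the volume.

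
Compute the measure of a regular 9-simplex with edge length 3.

For a regular n-simplex with edge a, V = (a^n / n!)·√((n+1)/2^n). With a=3, n=9: V ≈ 0.00758042.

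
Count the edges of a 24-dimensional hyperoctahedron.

Each 1-face is the convex hull of 2 vertices, one chosen as ±e_i from each of 2 distinct axes: 2^2·C(24,2) = 1104.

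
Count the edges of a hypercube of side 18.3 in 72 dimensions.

The 72-cube has n·2^(n-1) = 72·2^71 = 72·2361183241434822606848 = 170005193383307227693056 edges.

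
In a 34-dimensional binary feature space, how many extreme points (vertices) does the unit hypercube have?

Each vertex is a binary string of length 34, so there are 2^34 = 17179869184.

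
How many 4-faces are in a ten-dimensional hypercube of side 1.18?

f_4(10-cube) = (10 choose 4) · 2^6 = 13440.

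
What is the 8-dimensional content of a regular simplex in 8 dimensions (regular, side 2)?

V_8 = √(9) · 2^8 / (8! · 2^(8/2)) ≈ 0.00119048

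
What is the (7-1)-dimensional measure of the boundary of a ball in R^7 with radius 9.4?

The surface area of an n-ball is 2π^(n/2) r^(n-1) / Γ(n/2). For n=7, r=9.4: 2.28163e+07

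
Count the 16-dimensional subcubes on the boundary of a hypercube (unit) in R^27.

f_16(27-cube) = (27 choose 16) · 2^11 = 26701608960.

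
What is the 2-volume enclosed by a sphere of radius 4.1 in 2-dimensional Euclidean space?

V_2(4.1) = π^(2/2) · (4.1)^2 / Γ(2/2 + 1) ≈ 52.8102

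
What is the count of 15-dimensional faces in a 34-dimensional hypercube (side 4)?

An n-cube has C(n,k)·2^(n-k) k-faces. Here C(34,15)·2^19 = 1855967520·524288 = 973061499125760.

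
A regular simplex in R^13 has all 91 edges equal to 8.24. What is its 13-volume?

For a regular n-simplex with edge a, V = (a^n / n!)·√((n+1)/2^n). With a=8.24, n=13: V ≈ 5.35972.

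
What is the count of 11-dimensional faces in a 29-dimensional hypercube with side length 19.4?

Number of 11-faces = C(29,11) · 2^(29-11) = 34597290 · 262144 = 9069471989760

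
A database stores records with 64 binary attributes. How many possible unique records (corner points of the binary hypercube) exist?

The 64-cube has 2^64 = 18446744073709551616 vertices.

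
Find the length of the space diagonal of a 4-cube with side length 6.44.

||(6.44,6.44,...,6.44)|| = √(4)·6.44 = 12.88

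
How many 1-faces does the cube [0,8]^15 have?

The 15-cube has n·2^(n-1) = 15·2^14 = 15·16384 = 245760 edges.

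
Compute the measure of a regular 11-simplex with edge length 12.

V = (12^11 / 11!) · √((11+1) / 2^11) ≈ 1424.83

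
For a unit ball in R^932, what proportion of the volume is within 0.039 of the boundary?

V(inner)/V(outer) = ((1-0.039)/1)^932 ≈ 7.91e-17, so the shell fraction is 1 - 7.91e-17.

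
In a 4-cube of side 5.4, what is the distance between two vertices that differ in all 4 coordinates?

d = √(5.4² + 5.4² + ... + 5.4²) [4 terms] = √(4·5.4²) = 5.4√4 = 10.8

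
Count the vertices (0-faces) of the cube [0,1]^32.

An n-cube has 2^n vertices; for n = 32 that is 2^32 = 4294967296.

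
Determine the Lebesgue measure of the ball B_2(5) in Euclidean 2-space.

Volume = π^{2/2}·(5)^2/Γ(2) = 25·π ≈ 78.5398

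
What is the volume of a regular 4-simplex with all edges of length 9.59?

V_4 = √(5) · 9.59^4 / (4! · 2^(4/2)) ≈ 197.01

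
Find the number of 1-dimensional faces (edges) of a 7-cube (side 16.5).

Number of 1-faces = C(7,1)·2^(7-1) = 7·64 = 448.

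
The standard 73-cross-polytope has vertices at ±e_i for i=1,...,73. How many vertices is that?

An n-cross-polytope has 2n vertices; here n = 73, giving 146.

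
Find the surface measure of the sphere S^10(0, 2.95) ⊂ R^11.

S_11(2.95) = 2·π^(11/2)·(2.95)^10 / Γ(11/2) ≈ 1.03447e+06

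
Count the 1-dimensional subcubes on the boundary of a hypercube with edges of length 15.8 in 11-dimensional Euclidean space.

f_1(11-cube) = (11 choose 1) · 2^10 = 11264.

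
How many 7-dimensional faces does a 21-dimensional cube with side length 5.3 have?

Number of 7-faces = C(21,7) · 2^(21-7) = 116280 · 16384 = 1905131520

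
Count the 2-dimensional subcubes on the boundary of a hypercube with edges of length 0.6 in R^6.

An n-cube has C(n,k)·2^(n-k) k-faces. Here C(6,2)·2^4 = 15·16 = 240.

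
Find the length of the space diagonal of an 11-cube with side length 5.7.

||(5.7,5.7,...,5.7)|| = √(11)·5.7 ≈ 18.9048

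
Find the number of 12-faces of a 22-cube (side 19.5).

Choose 12 of 22 axes to span the face (C(22,12) = 646646 ways), then fix each of the remaining 10 coordinates at one of its two extreme values (2^10 = 1024 ways): 646646·1024 = 662165504.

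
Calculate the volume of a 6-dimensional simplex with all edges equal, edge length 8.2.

V_6 = √(7) · 8.2^6 / (6! · 2^(6/2)) ≈ 139.64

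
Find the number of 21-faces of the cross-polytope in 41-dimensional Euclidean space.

Each 21-face is the convex hull of 22 vertices, one chosen as ±e_i from each of 22 distinct axes: 2^22·C(41,22) = 1026189616270540800.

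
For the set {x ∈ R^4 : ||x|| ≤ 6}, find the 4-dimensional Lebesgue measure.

V_4(6) = π^(4/2) · (6)^4 / Γ(4/2 + 1) = 648·π^2 ≈ 6395.5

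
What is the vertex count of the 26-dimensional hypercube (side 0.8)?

An n-cube has 2^n vertices; for n = 26 that is 2^26 = 67108864.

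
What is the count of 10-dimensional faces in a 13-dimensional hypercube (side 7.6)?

An n-cube has C(n,k)·2^(n-k) k-faces. Here C(13,10)·2^3 = 286·8 = 2288.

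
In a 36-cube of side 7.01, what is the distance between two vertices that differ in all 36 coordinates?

The space diagonal of an n-cube of side s is s√n. Here 7.01·√36 = 42.06.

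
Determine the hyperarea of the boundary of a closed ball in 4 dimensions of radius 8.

|∂B_4(8)| = 1024·π^2 ≈ 10106.5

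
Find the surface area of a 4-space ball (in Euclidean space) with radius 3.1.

S = n·V_n(r)/r = 4·V_4(3.1)/3.1 (volume-to-surface relation), giving 588.051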